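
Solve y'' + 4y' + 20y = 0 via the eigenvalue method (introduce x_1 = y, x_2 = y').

y(t) = c_1e^(-2t)cos(4t) + c_2e^(-2t)sin(4t)

Let x_1 = y, x_2 = y'. Then x_1' = x_2 and x_2' = -20x_1 - 4x_2.
A = [[0,1],[-20,-4]]; det(A-λI) = λ^2 + 4λ + 20.
Eigenvalues λ = -2 ± 4i.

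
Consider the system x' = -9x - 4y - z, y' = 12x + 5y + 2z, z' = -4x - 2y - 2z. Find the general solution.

x(t) = 3c_1e^(-3t) - c_2e^(-t) + c_3e^(-2t), y(t) = -5c_1e^(-3t) + 2c_2e^(-t) - 2c_3e^(-2t), z(t) = 2c_1e^(-3t) + c_3e^(-2t)

Coefficient matrix A = [[-9, -4, -1], [12, 5, 2], [-4, -2, -2]].
det(A - λI) = 0 gives eigenvalues λ = -3, -1, -2.
For λ=-3: eigenvector (3,-5,2).
For λ=-1: eigenvector (-1,2,0).
For λ=-2: eigenvector (1,-2,1).
General solution: c_1e^(-3t)(3,-5,2) + c_2e^(-t)(-1,2,0) + c_3e^(-2t)(1,-2,1).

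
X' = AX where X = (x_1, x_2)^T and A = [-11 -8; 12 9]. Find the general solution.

Coefficient matrix A = [[-11, -8], [12, 9]].
Characteristic polynomial det(A - λI) = λ^2 + 2λ - 3 = 0.
Eigenvalues λ = 1, -3.
For λ=1: (A-λI) row 1 is [-12, -8], so an eigenvector is (2, -3).
For λ=-3: (A-λI) row 1 is [-8, -8], so an eigenvector is (-1, 1).
General solution: K_1e^(t)(2,-3) + K_2e^(-3t)(-1,1).

x_1(t) = 2K_1e^(t) - K_2e^(-3t), x_2(t) = -3K_1e^(t) + K_2e^(-3t)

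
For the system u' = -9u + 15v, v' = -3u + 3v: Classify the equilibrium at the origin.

stable spiral

A = [[-9,15],[-3,3]]; det(A-λI) = λ^2 + 6λ + 18.
λ = -3 ± 3i: negative real part.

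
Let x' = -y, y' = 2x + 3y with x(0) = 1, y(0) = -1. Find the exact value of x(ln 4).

4

A = [[0,-1],[2,3]]; eigenvalues λ = 2, 1.
Eigenvectors: (-1,2) for λ=2, (1,-1) for λ=1.
From the initial condition, c_1 = 0, c_2 = 1.
x(ln 4) = (0)(4^2)(-1) + (1)(4^1)(1) = 4.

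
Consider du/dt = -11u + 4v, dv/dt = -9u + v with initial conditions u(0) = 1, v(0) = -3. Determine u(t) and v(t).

Coefficient matrix A = [[-11, 4], [-9, 1]].
Characteristic polynomial det(A - λI) = λ^2 + 10λ + 25 = 0.
Single eigenvalue λ = -5 with algebraic multiplicity 2.
Eigenvector v = (-2,-3); generalized eigenvector w with (A-λI)w=v is (1,1).
General solution: e^(-5t)[K_1·v + K_2·(t·v + w)].
Applying u(0)=1, v(0)=-3 gives K_1=4, K_2=9.

u(t) = -18te^(-5t) + e^(-5t), v(t) = -27te^(-5t) - 3e^(-5t)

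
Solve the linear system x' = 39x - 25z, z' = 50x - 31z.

x(t) = -2c_1e^(4t)sin(5t) - c_1e^(4t)cos(5t) - c_2e^(4t)sin(5t) + 2c_2e^(4t)cos(5t), z(t) = -3c_1e^(4t)sin(5t) - c_1e^(4t)cos(5t) - c_2e^(4t)sin(5t) + 3c_2e^(4t)cos(5t)

Coefficient matrix A = [[39, -25], [50, -31]].
Characteristic polynomial det(A - λI) = λ^2 - 8λ + 41 = 0.
Eigenvalues λ = 4 ± 5i (complex conjugate pair).
For λ=4+5i: an eigenvector is (-1,-1) - i(-2,-3) = (-1 + 2i, -1 + 3i).
A real fundamental pair from Re and Im of e^((4+5i)t)v: X_1 = e^(4t)(cos(5t)·(-1,-1) + sin(5t)·(-2,-3)), X_2 = e^(4t)(sin(5t)·(-1,-1) - cos(5t)·(-2,-3)).
General solution: c_1X_1 + c_2X_2.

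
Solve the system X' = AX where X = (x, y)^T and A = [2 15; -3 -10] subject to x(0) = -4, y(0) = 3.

x(t) = 7e^(-4t)sin(3t) - 4e^(-4t)cos(3t), y(t) = -2e^(-4t)sin(3t) + 3e^(-4t)cos(3t)

Coefficient matrix A = [[2, 15], [-3, -10]].
Characteristic polynomial det(A - λI) = λ^2 + 8λ + 25 = 0.
Eigenvalues λ = -4 ± 3i (complex conjugate pair).
For λ=-4+3i: an eigenvector is (-1,0) - i(-2,1) = (-1 + 2i, 0 - i).
A real fundamental pair from Re and Im of e^((-4+3i)t)v: X_1 = e^(-4t)(cos(3t)·(-1,0) + sin(3t)·(-2,1)), X_2 = e^(-4t)(sin(3t)·(-1,0) - cos(3t)·(-2,1)).
General solution: C_1X_1 + C_2X_2.
Applying x(0)=-4, y(0)=3 gives C_1=-2, C_2=-3.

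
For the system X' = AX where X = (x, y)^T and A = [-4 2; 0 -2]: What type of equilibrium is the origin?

stable node

A = [[-4,2],[0,-2]]; det(A-λI) = λ^2 + 6λ + 8.
λ = -4, -2: both negative.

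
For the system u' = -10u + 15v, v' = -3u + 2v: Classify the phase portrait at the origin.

A = [[-10,15],[-3,2]]; det(A-λI) = λ^2 + 8λ + 25.
λ = -4 ± 3i: negative real part.

stable spiral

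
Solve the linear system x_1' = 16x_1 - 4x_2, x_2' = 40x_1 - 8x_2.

Coefficient matrix A = [[16, -4], [40, -8]].
Characteristic polynomial det(A - λI) = λ^2 - 8λ + 32 = 0.
Eigenvalues λ = 4 ± 4i (complex conjugate pair).
For λ=4+4i: an eigenvector is (0,1) - i(-1,-3) = (0 + i, 1 + 3i).
A real fundamental pair from Re and Im of e^((4+4i)t)v: X_1 = e^(4t)(cos(4t)·(0,1) + sin(4t)·(-1,-3)), X_2 = e^(4t)(sin(4t)·(0,1) - cos(4t)·(-1,-3)).
General solution: K_1X_1 + K_2X_2.

x_1(t) = -K_1e^(4t)sin(4t) + K_2e^(4t)cos(4t), x_2(t) = -3K_1e^(4t)sin(4t) + K_1e^(4t)cos(4t) + K_2e^(4t)sin(4t) + 3K_2e^(4t)cos(4t)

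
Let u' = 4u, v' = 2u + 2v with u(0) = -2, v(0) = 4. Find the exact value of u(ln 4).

-512

A = [[4,0],[2,2]]; eigenvalues λ = 2, 4.
Eigenvectors: (0,1) for λ=2, (-1,-1) for λ=4.
From the initial condition, c_1 = 6, c_2 = 2.
u(ln 4) = (6)(4^2)(0) + (2)(4^4)(-1) = -512.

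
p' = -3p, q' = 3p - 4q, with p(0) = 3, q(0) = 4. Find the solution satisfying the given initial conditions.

Coefficient matrix A = [[-3, 0], [3, -4]].
Characteristic polynomial det(A - λI) = λ^2 + 7λ + 12 = 0.
Eigenvalues λ = -4, -3.
For λ=-4: (A-λI) row 1 is [1, 0], so an eigenvector is (0, -1).
For λ=-3: (A-λI) row 2 is [3, -1], so an eigenvector is (1, 3).
General solution: K_1e^(-4t)(0,-1) + K_2e^(-3t)(1,3).
Applying p(0)=3, q(0)=4 gives K_1=5, K_2=3.

p(t) = 3e^(-3t), q(t) = 9e^(-3t) - 5e^(-4t)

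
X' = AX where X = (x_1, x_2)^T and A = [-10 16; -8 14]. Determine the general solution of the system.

Coefficient matrix A = [[-10, 16], [-8, 14]].
Characteristic polynomial det(A - λI) = λ^2 - 4λ - 12 = 0.
Eigenvalues λ = 6, -2.
For λ=6: (A-λI) row 1 is [-16, 16], so an eigenvector is (-1, -1).
For λ=-2: (A-λI) row 1 is [-8, 16], so an eigenvector is (2, 1).
General solution: c_1e^(6t)(-1,-1) + c_2e^(-2t)(2,1).

x_1(t) = -c_1e^(6t) + 2c_2e^(-2t), x_2(t) = -c_1e^(6t) + c_2e^(-2t)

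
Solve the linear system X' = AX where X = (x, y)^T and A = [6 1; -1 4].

Coefficient matrix A = [[6, 1], [-1, 4]].
Characteristic polynomial det(A - λI) = λ^2 - 10λ + 25 = 0.
Single eigenvalue λ = 5 with algebraic multiplicity 2.
Eigenvector v = (1,-1); generalized eigenvector w with (A-λI)w=v is (0,1).
General solution: e^(5t)[C_1·v + C_2·(t·v + w)].

x(t) = C_1e^(5t) + C_2te^(5t), y(t) = -C_1e^(5t) - C_2te^(5t) + C_2e^(5t)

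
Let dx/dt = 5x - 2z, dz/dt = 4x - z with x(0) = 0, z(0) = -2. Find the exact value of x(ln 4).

120

A = [[5,-2],[4,-1]]; eigenvalues λ = 3, 1.
Eigenvectors: (1,1) for λ=3, (1,2) for λ=1.
From the initial condition, c_1 = 2, c_2 = -2.
x(ln 4) = (2)(4^3)(1) + (-2)(4^1)(1) = 120.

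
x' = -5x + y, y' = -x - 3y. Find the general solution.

x(t) = -c_1e^(-4t) - c_2te^(-4t) + c_2e^(-4t), y(t) = -c_1e^(-4t) - c_2te^(-4t)

Coefficient matrix A = [[-5, 1], [-1, -3]].
Characteristic polynomial det(A - λI) = λ^2 + 8λ + 16 = 0.
Single eigenvalue λ = -4 with algebraic multiplicity 2.
Eigenvector v = (-1,-1); generalized eigenvector w with (A-λI)w=v is (1,0).
General solution: e^(-4t)[c_1·v + c_2·(t·v + w)].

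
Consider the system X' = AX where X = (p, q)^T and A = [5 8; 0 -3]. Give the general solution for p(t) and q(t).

p(t) = C_1e^(5t) - C_2e^(-3t), q(t) = C_2e^(-3t)

Coefficient matrix A = [[5, 8], [0, -3]].
Characteristic polynomial det(A - λI) = λ^2 - 2λ - 15 = 0.
Eigenvalues λ = 5, -3.
For λ=5: (A-λI) row 1 is [0, 8], so an eigenvector is (1, 0).
For λ=-3: (A-λI) row 1 is [8, 8], so an eigenvector is (-1, 1).
General solution: C_1e^(5t)(1,0) + C_2e^(-3t)(-1,1).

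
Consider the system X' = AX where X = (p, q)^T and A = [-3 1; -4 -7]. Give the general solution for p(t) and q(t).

p(t) = C_1e^(-5t) + C_2te^(-5t) + C_2e^(-5t), q(t) = -2C_1e^(-5t) - 2C_2te^(-5t) - C_2e^(-5t)

Coefficient matrix A = [[-3, 1], [-4, -7]].
Characteristic polynomial det(A - λI) = λ^2 + 10λ + 25 = 0.
Single eigenvalue λ = -5 with algebraic multiplicity 2.
Eigenvector v = (1,-2); generalized eigenvector w with (A-λI)w=v is (1,-1).
General solution: e^(-5t)[C_1·v + C_2·(t·v + w)].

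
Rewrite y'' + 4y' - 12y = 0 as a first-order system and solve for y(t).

y(t) = C_1e^(-6t) + C_2e^(2t)

Let x_1 = y, x_2 = y'. Then x_1' = x_2 and x_2' = 12x_1 - 4x_2.
A = [[0,1],[12,-4]]; det(A-λI) = λ^2 + 4λ - 12.
Eigenvalues λ = -6, 2 with eigenvectors (1,-6), (1,2).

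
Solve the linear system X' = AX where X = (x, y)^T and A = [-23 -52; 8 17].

x(t) = -2C_1e^(-3t)sin(4t) + 3C_1e^(-3t)cos(4t) + 3C_2e^(-3t)sin(4t) + 2C_2e^(-3t)cos(4t), y(t) = C_1e^(-3t)sin(4t) - C_1e^(-3t)cos(4t) - C_2e^(-3t)sin(4t) - C_2e^(-3t)cos(4t)

Coefficient matrix A = [[-23, -52], [8, 17]].
Characteristic polynomial det(A - λI) = λ^2 + 6λ + 25 = 0.
Eigenvalues λ = -3 ± 4i (complex conjugate pair).
For λ=-3+4i: an eigenvector is (3,-1) - i(-2,1) = (3 + 2i, -1 - i).
A real fundamental pair from Re and Im of e^((-3+4i)t)v: X_1 = e^(-3t)(cos(4t)·(3,-1) + sin(4t)·(-2,1)), X_2 = e^(-3t)(sin(4t)·(3,-1) - cos(4t)·(-2,1)).
General solution: C_1X_1 + C_2X_2.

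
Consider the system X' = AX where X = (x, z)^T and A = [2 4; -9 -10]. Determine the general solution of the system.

x(t) = 2C_1e^(-4t) + 2C_2te^(-4t) - C_2e^(-4t), z(t) = -3C_1e^(-4t) - 3C_2te^(-4t) + 2C_2e^(-4t)

Coefficient matrix A = [[2, 4], [-9, -10]].
Characteristic polynomial det(A - λI) = λ^2 + 8λ + 16 = 0.
Single eigenvalue λ = -4 with algebraic multiplicity 2.
Eigenvector v = (2,-3); generalized eigenvector w with (A-λI)w=v is (-1,2).
General solution: e^(-4t)[C_1·v + C_2·(t·v + w)].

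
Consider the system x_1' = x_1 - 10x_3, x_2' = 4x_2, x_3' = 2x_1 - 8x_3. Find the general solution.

x_1(t) = 5C_1e^(-3t) + 2C_3e^(-4t), x_2(t) = C_2e^(4t), x_3(t) = 2C_1e^(-3t) + C_3e^(-4t)

Coefficient matrix A = [[1, 0, -10], [0, 4, 0], [2, 0, -8]].
det(A - λI) = 0 gives eigenvalues λ = -3, 4, -4.
For λ=-3: eigenvector (5,0,2).
For λ=4: eigenvector (0,1,0).
For λ=-4: eigenvector (2,0,1).
General solution: C_1e^(-3t)(5,0,2) + C_2e^(4t)(0,1,0) + C_3e^(-4t)(2,0,1).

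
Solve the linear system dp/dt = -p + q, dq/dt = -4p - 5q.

Coefficient matrix A = [[-1, 1], [-4, -5]].
Characteristic polynomial det(A - λI) = λ^2 + 6λ + 9 = 0.
Single eigenvalue λ = -3 with algebraic multiplicity 2.
Eigenvector v = (-1,2); generalized eigenvector w with (A-λI)w=v is (-2,3).
General solution: e^(-3t)[C_1·v + C_2·(t·v + w)].

p(t) = -C_1e^(-3t) - C_2te^(-3t) - 2C_2e^(-3t), q(t) = 2C_1e^(-3t) + 2C_2te^(-3t) + 3C_2e^(-3t)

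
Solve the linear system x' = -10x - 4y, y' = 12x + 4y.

Coefficient matrix A = [[-10, -4], [12, 4]].
Characteristic polynomial det(A - λI) = λ^2 + 6λ + 8 = 0.
Eigenvalues λ = -4, -2.
For λ=-4: (A-λI) row 1 is [-6, -4], so an eigenvector is (2, -3).
For λ=-2: (A-λI) row 1 is [-8, -4], so an eigenvector is (-1, 2).
General solution: K_1e^(-4t)(2,-3) + K_2e^(-2t)(-1,2).

x(t) = 2K_1e^(-4t) - K_2e^(-2t), y(t) = -3K_1e^(-4t) + 2K_2e^(-2t)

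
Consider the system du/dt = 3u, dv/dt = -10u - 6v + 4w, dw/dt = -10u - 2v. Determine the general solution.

Coefficient matrix A = [[3, 0, 0], [-10, -6, 4], [-10, -2, 0]].
det(A - λI) = 0 gives eigenvalues λ = -2, 3, -4.
For λ=-2: eigenvector (0,1,1).
For λ=3: eigenvector (1,-2,-2).
For λ=-4: eigenvector (0,-2,-1).
General solution: K_1e^(-2t)(0,1,1) + K_2e^(3t)(1,-2,-2) + K_3e^(-4t)(0,-2,-1).

u(t) = K_2e^(3t), v(t) = K_1e^(-2t) - 2K_2e^(3t) - 2K_3e^(-4t), w(t) = K_1e^(-2t) - 2K_2e^(3t) - K_3e^(-4t)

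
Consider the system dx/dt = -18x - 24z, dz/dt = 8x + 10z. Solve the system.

x(t) = 3K_1e^(-2t) - 2K_2e^(-6t), z(t) = -2K_1e^(-2t) + K_2e^(-6t)

Coefficient matrix A = [[-18, -24], [8, 10]].
Characteristic polynomial det(A - λI) = λ^2 + 8λ + 12 = 0.
Eigenvalues λ = -2, -6.
For λ=-2: (A-λI) row 1 is [-16, -24], so an eigenvector is (3, -2).
For λ=-6: (A-λI) row 1 is [-12, -24], so an eigenvector is (-2, 1).
General solution: K_1e^(-2t)(3,-2) + K_2e^(-6t)(-2,1).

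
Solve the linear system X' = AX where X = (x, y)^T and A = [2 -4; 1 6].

Coefficient matrix A = [[2, -4], [1, 6]].
Characteristic polynomial det(A - λI) = λ^2 - 8λ + 16 = 0.
Single eigenvalue λ = 4 with algebraic multiplicity 2.
Eigenvector v = (-2,1); generalized eigenvector w with (A-λI)w=v is (-3,2).
General solution: e^(4t)[C_1·v + C_2·(t·v + w)].

x(t) = -2C_1e^(4t) - 2C_2te^(4t) - 3C_2e^(4t), y(t) = C_1e^(4t) + C_2te^(4t) + 2C_2e^(4t)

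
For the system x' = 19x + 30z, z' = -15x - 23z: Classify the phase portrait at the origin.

A = [[19,30],[-15,-23]]; det(A-λI) = λ^2 + 4λ + 13.
λ = -2 ± 3i: negative real part.

stable spiral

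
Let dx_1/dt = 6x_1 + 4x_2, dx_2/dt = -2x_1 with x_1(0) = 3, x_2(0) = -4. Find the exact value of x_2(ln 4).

A = [[6,4],[-2,0]]; eigenvalues λ = 2, 4.
Eigenvectors: (1,-1) for λ=2, (2,-1) for λ=4.
From the initial condition, c_1 = 5, c_2 = -1.
x_2(ln 4) = (5)(4^2)(-1) + (-1)(4^4)(-1) = 176.

176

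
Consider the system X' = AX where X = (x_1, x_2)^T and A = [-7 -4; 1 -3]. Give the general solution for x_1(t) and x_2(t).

Coefficient matrix A = [[-7, -4], [1, -3]].
Characteristic polynomial det(A - λI) = λ^2 + 10λ + 25 = 0.
Single eigenvalue λ = -5 with algebraic multiplicity 2.
Eigenvector v = (2,-1); generalized eigenvector w with (A-λI)w=v is (3,-2).
General solution: e^(-5t)[C_1·v + C_2·(t·v + w)].

x_1(t) = 2C_1e^(-5t) + 2C_2te^(-5t) + 3C_2e^(-5t), x_2(t) = -C_1e^(-5t) - C_2te^(-5t) - 2C_2e^(-5t)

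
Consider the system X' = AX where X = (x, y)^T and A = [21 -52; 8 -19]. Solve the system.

x(t) = -2K_1e^(t)sin(4t) - 3K_1e^(t)cos(4t) - 3K_2e^(t)sin(4t) + 2K_2e^(t)cos(4t), y(t) = -K_1e^(t)sin(4t) - K_1e^(t)cos(4t) - K_2e^(t)sin(4t) + K_2e^(t)cos(4t)

Coefficient matrix A = [[21, -52], [8, -19]].
Characteristic polynomial det(A - λI) = λ^2 - 2λ + 17 = 0.
Eigenvalues λ = 1 ± 4i (complex conjugate pair).
For λ=1+4i: an eigenvector is (-3,-1) - i(-2,-1) = (-3 + 2i, -1 + i).
A real fundamental pair from Re and Im of e^((1+4i)t)v: X_1 = e^(t)(cos(4t)·(-3,-1) + sin(4t)·(-2,-1)), X_2 = e^(t)(sin(4t)·(-3,-1) - cos(4t)·(-2,-1)).
General solution: K_1X_1 + K_2X_2.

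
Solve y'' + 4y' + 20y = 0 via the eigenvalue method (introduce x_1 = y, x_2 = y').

y(t) = c_1e^(-2t)cos(4t) + c_2e^(-2t)sin(4t)

Let x_1 = y, x_2 = y'. Then x_1' = x_2 and x_2' = -20x_1 - 4x_2.
A = [[0,1],[-20,-4]]; det(A-λI) = λ^2 + 4λ + 20.
Eigenvalues λ = -2 ± 4i.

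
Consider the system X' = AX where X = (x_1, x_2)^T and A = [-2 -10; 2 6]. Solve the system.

x_1(t) = 2C_1e^(2t)sin(2t) - C_1e^(2t)cos(2t) - C_2e^(2t)sin(2t) - 2C_2e^(2t)cos(2t), x_2(t) = -C_1e^(2t)sin(2t) + C_2e^(2t)cos(2t)

Coefficient matrix A = [[-2, -10], [2, 6]].
Characteristic polynomial det(A - λI) = λ^2 - 4λ + 8 = 0.
Eigenvalues λ = 2 ± 2i (complex conjugate pair).
For λ=2+2i: an eigenvector is (-1,0) - i(2,-1) = (-1 - 2i, 0 + i).
A real fundamental pair from Re and Im of e^((2+2i)t)v: X_1 = e^(2t)(cos(2t)·(-1,0) + sin(2t)·(2,-1)), X_2 = e^(2t)(sin(2t)·(-1,0) - cos(2t)·(2,-1)).
General solution: C_1X_1 + C_2X_2.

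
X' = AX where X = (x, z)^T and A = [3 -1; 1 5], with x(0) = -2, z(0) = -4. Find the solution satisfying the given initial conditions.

x(t) = 6te^(4t) - 2e^(4t), z(t) = -6te^(4t) - 4e^(4t)

Coefficient matrix A = [[3, -1], [1, 5]].
Characteristic polynomial det(A - λI) = λ^2 - 8λ + 16 = 0.
Single eigenvalue λ = 4 with algebraic multiplicity 2.
Eigenvector v = (1,-1); generalized eigenvector w with (A-λI)w=v is (-2,1).
General solution: e^(4t)[c_1·v + c_2·(t·v + w)].
Applying x(0)=-2, z(0)=-4 gives c_1=10, c_2=6.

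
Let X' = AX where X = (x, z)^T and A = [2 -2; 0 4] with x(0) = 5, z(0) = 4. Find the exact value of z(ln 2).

64

A = [[2,-2],[0,4]]; eigenvalues λ = 4, 2.
Eigenvectors: (1,-1) for λ=4, (-1,0) for λ=2.
From the initial condition, c_1 = -4, c_2 = -9.
z(ln 2) = (-4)(2^4)(-1) + (-9)(2^2)(0) = 64.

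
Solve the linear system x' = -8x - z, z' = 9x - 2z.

x(t) = -c_1e^(-5t) - c_2te^(-5t) + c_2e^(-5t), z(t) = 3c_1e^(-5t) + 3c_2te^(-5t) - 2c_2e^(-5t)

Coefficient matrix A = [[-8, -1], [9, -2]].
Characteristic polynomial det(A - λI) = λ^2 + 10λ + 25 = 0.
Single eigenvalue λ = -5 with algebraic multiplicity 2.
Eigenvector v = (-1,3); generalized eigenvector w with (A-λI)w=v is (1,-2).
General solution: e^(-5t)[c_1·v + c_2·(t·v + w)].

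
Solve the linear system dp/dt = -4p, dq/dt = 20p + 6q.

p(t) = c_1e^(-4t), q(t) = -2c_1e^(-4t) - c_2e^(6t)

Coefficient matrix A = [[-4, 0], [20, 6]].
Characteristic polynomial det(A - λI) = λ^2 - 2λ - 24 = 0.
Eigenvalues λ = -4, 6.
For λ=-4: (A-λI) row 2 is [20, 10], so an eigenvector is (1, -2).
For λ=6: (A-λI) row 1 is [-10, 0], so an eigenvector is (0, -1).
General solution: c_1e^(-4t)(1,-2) + c_2e^(6t)(0,-1).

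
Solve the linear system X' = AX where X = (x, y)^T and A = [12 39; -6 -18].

Coefficient matrix A = [[12, 39], [-6, -18]].
Characteristic polynomial det(A - λI) = λ^2 + 6λ + 18 = 0.
Eigenvalues λ = -3 ± 3i (complex conjugate pair).
For λ=-3+3i: an eigenvector is (2,-1) - i(-3,1) = (2 + 3i, -1 - i).
A real fundamental pair from Re and Im of e^((-3+3i)t)v: X_1 = e^(-3t)(cos(3t)·(2,-1) + sin(3t)·(-3,1)), X_2 = e^(-3t)(sin(3t)·(2,-1) - cos(3t)·(-3,1)).
General solution: c_1X_1 + c_2X_2.

x(t) = -3c_1e^(-3t)sin(3t) + 2c_1e^(-3t)cos(3t) + 2c_2e^(-3t)sin(3t) + 3c_2e^(-3t)cos(3t), y(t) = c_1e^(-3t)sin(3t) - c_1e^(-3t)cos(3t) - c_2e^(-3t)sin(3t) - c_2e^(-3t)cos(3t)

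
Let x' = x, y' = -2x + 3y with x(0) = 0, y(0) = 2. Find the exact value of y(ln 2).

16

A = [[1,0],[-2,3]]; eigenvalues λ = 3, 1.
Eigenvectors: (0,1) for λ=3, (-1,-1) for λ=1.
From the initial condition, c_1 = 2, c_2 = 0.
y(ln 2) = (2)(2^3)(1) + (0)(2^1)(-1) = 16.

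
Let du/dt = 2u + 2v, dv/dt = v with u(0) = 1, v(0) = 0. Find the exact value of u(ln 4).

A = [[2,2],[0,1]]; eigenvalues λ = 1, 2.
Eigenvectors: (-2,1) for λ=1, (1,0) for λ=2.
From the initial condition, c_1 = 0, c_2 = 1.
u(ln 4) = (0)(4^1)(-2) + (1)(4^2)(1) = 16.

16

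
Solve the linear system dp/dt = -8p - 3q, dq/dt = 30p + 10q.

p(t) = c_1e^(t)cos(3t) + c_2e^(t)sin(3t), q(t) = c_1e^(t)sin(3t) - 3c_1e^(t)cos(3t) - 3c_2e^(t)sin(3t) - c_2e^(t)cos(3t)

Coefficient matrix A = [[-8, -3], [30, 10]].
Characteristic polynomial det(A - λI) = λ^2 - 2λ + 10 = 0.
Eigenvalues λ = 1 ± 3i (complex conjugate pair).
For λ=1+3i: an eigenvector is (1,-3) - i(0,1) = (1, -3 - i).
A real fundamental pair from Re and Im of e^((1+3i)t)v: X_1 = e^(t)(cos(3t)·(1,-3) + sin(3t)·(0,1)), X_2 = e^(t)(sin(3t)·(1,-3) - cos(3t)·(0,1)).
General solution: c_1X_1 + c_2X_2.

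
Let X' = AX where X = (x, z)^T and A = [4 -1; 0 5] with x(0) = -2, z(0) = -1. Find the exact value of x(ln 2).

A = [[4,-1],[0,5]]; eigenvalues λ = 5, 4.
Eigenvectors: (1,-1) for λ=5, (-1,0) for λ=4.
From the initial condition, c_1 = 1, c_2 = 3.
x(ln 2) = (1)(2^5)(1) + (3)(2^4)(-1) = -16.

-16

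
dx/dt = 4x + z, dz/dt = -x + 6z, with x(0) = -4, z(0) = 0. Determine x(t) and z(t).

x(t) = 4te^(5t) - 4e^(5t), z(t) = 4te^(5t)

Coefficient matrix A = [[4, 1], [-1, 6]].
Characteristic polynomial det(A - λI) = λ^2 - 10λ + 25 = 0.
Single eigenvalue λ = 5 with algebraic multiplicity 2.
Eigenvector v = (1,1); generalized eigenvector w with (A-λI)w=v is (-1,0).
General solution: e^(5t)[K_1·v + K_2·(t·v + w)].
Applying x(0)=-4, z(0)=0 gives K_1=0, K_2=4.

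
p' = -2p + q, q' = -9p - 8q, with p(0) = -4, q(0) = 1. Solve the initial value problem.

p(t) = -11te^(-5t) - 4e^(-5t), q(t) = 33te^(-5t) + e^(-5t)

Coefficient matrix A = [[-2, 1], [-9, -8]].
Characteristic polynomial det(A - λI) = λ^2 + 10λ + 25 = 0.
Single eigenvalue λ = -5 with algebraic multiplicity 2.
Eigenvector v = (1,-3); generalized eigenvector w with (A-λI)w=v is (0,1).
General solution: e^(-5t)[C_1·v + C_2·(t·v + w)].
Applying p(0)=-4, q(0)=1 gives C_1=-4, C_2=-11.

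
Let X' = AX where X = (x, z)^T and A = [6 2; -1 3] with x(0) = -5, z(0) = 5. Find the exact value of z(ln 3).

405

A = [[6,2],[-1,3]]; eigenvalues λ = 4, 5.
Eigenvectors: (-1,1) for λ=4, (-2,1) for λ=5.
From the initial condition, c_1 = 5, c_2 = 0.
z(ln 3) = (5)(3^4)(1) + (0)(3^5)(1) = 405.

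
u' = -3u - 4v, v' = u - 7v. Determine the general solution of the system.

u(t) = 2K_1e^(-5t) + 2K_2te^(-5t) + K_2e^(-5t), v(t) = K_1e^(-5t) + K_2te^(-5t)

Coefficient matrix A = [[-3, -4], [1, -7]].
Characteristic polynomial det(A - λI) = λ^2 + 10λ + 25 = 0.
Single eigenvalue λ = -5 with algebraic multiplicity 2.
Eigenvector v = (2,1); generalized eigenvector w with (A-λI)w=v is (1,0).
General solution: e^(-5t)[K_1·v + K_2·(t·v + w)].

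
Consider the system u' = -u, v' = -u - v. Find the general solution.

u(t) = c_2e^(-t), v(t) = -c_1e^(-t) - c_2te^(-t) + c_2e^(-t)

Coefficient matrix A = [[-1, 0], [-1, -1]].
Characteristic polynomial det(A - λI) = λ^2 + 2λ + 1 = 0.
Single eigenvalue λ = -1 with algebraic multiplicity 2.
Eigenvector v = (0,-1); generalized eigenvector w with (A-λI)w=v is (1,1).
General solution: e^(-t)[c_1·v + c_2·(t·v + w)].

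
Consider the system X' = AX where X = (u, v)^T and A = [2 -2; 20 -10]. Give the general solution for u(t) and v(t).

Coefficient matrix A = [[2, -2], [20, -10]].
Characteristic polynomial det(A - λI) = λ^2 + 8λ + 20 = 0.
Eigenvalues λ = -4 ± 2i (complex conjugate pair).
For λ=-4+2i: an eigenvector is (1,3) - i(0,1) = (1, 3 - i).
A real fundamental pair from Re and Im of e^((-4+2i)t)v: X_1 = e^(-4t)(cos(2t)·(1,3) + sin(2t)·(0,1)), X_2 = e^(-4t)(sin(2t)·(1,3) - cos(2t)·(0,1)).
General solution: K_1X_1 + K_2X_2.

u(t) = K_1e^(-4t)cos(2t) + K_2e^(-4t)sin(2t), v(t) = K_1e^(-4t)sin(2t) + 3K_1e^(-4t)cos(2t) + 3K_2e^(-4t)sin(2t) - K_2e^(-4t)cos(2t)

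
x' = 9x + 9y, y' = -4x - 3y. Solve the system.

Coefficient matrix A = [[9, 9], [-4, -3]].
Characteristic polynomial det(A - λI) = λ^2 - 6λ + 9 = 0.
Single eigenvalue λ = 3 with algebraic multiplicity 2.
Eigenvector v = (-3,2); generalized eigenvector w with (A-λI)w=v is (1,-1).
General solution: e^(3t)[K_1·v + K_2·(t·v + w)].

x(t) = -3K_1e^(3t) - 3K_2te^(3t) + K_2e^(3t), y(t) = 2K_1e^(3t) + 2K_2te^(3t) - K_2e^(3t)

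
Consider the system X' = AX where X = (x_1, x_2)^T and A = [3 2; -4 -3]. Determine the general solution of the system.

Coefficient matrix A = [[3, 2], [-4, -3]].
Characteristic polynomial det(A - λI) = λ^2 - 1 = 0.
Eigenvalues λ = 1, -1.
For λ=1: (A-λI) row 1 is [2, 2], so an eigenvector is (1, -1).
For λ=-1: (A-λI) row 1 is [4, 2], so an eigenvector is (-1, 2).
General solution: C_1e^(t)(1,-1) + C_2e^(-t)(-1,2).

x_1(t) = C_1e^(t) - C_2e^(-t), x_2(t) = -C_1e^(t) + 2C_2e^(-t)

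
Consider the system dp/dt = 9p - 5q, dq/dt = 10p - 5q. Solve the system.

Coefficient matrix A = [[9, -5], [10, -5]].
Characteristic polynomial det(A - λI) = λ^2 - 4λ + 5 = 0.
Eigenvalues λ = 2 ± i (complex conjugate pair).
For λ=2+i: an eigenvector is (-2,-3) - i(1,1) = (-2 - i, -3 - i).
A real fundamental pair from Re and Im of e^((2+i)t)v: X_1 = e^(2t)(cos(t)·(-2,-3) + sin(t)·(1,1)), X_2 = e^(2t)(sin(t)·(-2,-3) - cos(t)·(1,1)).
General solution: K_1X_1 + K_2X_2.

p(t) = K_1e^(2t)sin(t) - 2K_1e^(2t)cos(t) - 2K_2e^(2t)sin(t) - K_2e^(2t)cos(t), q(t) = K_1e^(2t)sin(t) - 3K_1e^(2t)cos(t) - 3K_2e^(2t)sin(t) - K_2e^(2t)cos(t)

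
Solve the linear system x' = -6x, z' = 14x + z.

x(t) = c_1e^(-6t), z(t) = -2c_1e^(-6t) + c_2e^(t)

Coefficient matrix A = [[-6, 0], [14, 1]].
Characteristic polynomial det(A - λI) = λ^2 + 5λ - 6 = 0.
Eigenvalues λ = -6, 1.
For λ=-6: (A-λI) row 2 is [14, 7], so an eigenvector is (1, -2).
For λ=1: (A-λI) row 1 is [-7, 0], so an eigenvector is (0, 1).
General solution: c_1e^(-6t)(1,-2) + c_2e^(t)(0,1).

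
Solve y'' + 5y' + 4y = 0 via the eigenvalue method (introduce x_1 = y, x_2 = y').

y(t) = K_1e^(-4t) + K_2e^(-t)

Let x_1 = y, x_2 = y'. Then x_1' = x_2 and x_2' = -4x_1 - 5x_2.
A = [[0,1],[-4,-5]]; det(A-λI) = λ^2 + 5λ + 4.
Eigenvalues λ = -4, -1 with eigenvectors (1,-4), (1,-1).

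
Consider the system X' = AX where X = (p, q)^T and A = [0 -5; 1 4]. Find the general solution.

p(t) = 2K_1e^(2t)sin(t) - K_1e^(2t)cos(t) - K_2e^(2t)sin(t) - 2K_2e^(2t)cos(t), q(t) = -K_1e^(2t)sin(t) + K_2e^(2t)cos(t)

Coefficient matrix A = [[0, -5], [1, 4]].
Characteristic polynomial det(A - λI) = λ^2 - 4λ + 5 = 0.
Eigenvalues λ = 2 ± i (complex conjugate pair).
For λ=2+i: an eigenvector is (-1,0) - i(2,-1) = (-1 - 2i, 0 + i).
A real fundamental pair from Re and Im of e^((2+i)t)v: X_1 = e^(2t)(cos(t)·(-1,0) + sin(t)·(2,-1)), X_2 = e^(2t)(sin(t)·(-1,0) - cos(t)·(2,-1)).
General solution: K_1X_1 + K_2X_2.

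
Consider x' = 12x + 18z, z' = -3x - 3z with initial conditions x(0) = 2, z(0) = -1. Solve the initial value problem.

x(t) = 2e^(3t), z(t) = -e^(3t)

Coefficient matrix A = [[12, 18], [-3, -3]].
Characteristic polynomial det(A - λI) = λ^2 - 9λ + 18 = 0.
Eigenvalues λ = 6, 3.
For λ=6: (A-λI) row 1 is [6, 18], so an eigenvector is (3, -1).
For λ=3: (A-λI) row 1 is [9, 18], so an eigenvector is (2, -1).
General solution: K_1e^(6t)(3,-1) + K_2e^(3t)(2,-1).
Applying x(0)=2, z(0)=-1 gives K_1=0, K_2=1.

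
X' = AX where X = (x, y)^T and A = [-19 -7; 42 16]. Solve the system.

Coefficient matrix A = [[-19, -7], [42, 16]].
Characteristic polynomial det(A - λI) = λ^2 + 3λ - 10 = 0.
Eigenvalues λ = -5, 2.
For λ=-5: (A-λI) row 1 is [-14, -7], so an eigenvector is (-1, 2).
For λ=2: (A-λI) row 1 is [-21, -7], so an eigenvector is (1, -3).
General solution: c_1e^(-5t)(-1,2) + c_2e^(2t)(1,-3).

x(t) = -c_1e^(-5t) + c_2e^(2t), y(t) = 2c_1e^(-5t) - 3c_2e^(2t)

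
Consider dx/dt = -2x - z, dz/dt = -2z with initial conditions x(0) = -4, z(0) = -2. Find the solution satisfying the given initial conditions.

Coefficient matrix A = [[-2, -1], [0, -2]].
Characteristic polynomial det(A - λI) = λ^2 + 4λ + 4 = 0.
Single eigenvalue λ = -2 with algebraic multiplicity 2.
Eigenvector v = (1,0); generalized eigenvector w with (A-λI)w=v is (-1,-1).
General solution: e^(-2t)[c_1·v + c_2·(t·v + w)].
Applying x(0)=-4, z(0)=-2 gives c_1=-2, c_2=2.

x(t) = 2te^(-2t) - 4e^(-2t), z(t) = -2e^(-2t)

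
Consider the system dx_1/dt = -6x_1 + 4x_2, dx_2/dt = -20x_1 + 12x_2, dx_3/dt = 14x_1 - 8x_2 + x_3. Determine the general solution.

Coefficient matrix A = [[-6, 4, 0], [-20, 12, 0], [14, -8, 1]].
det(A - λI) = 0 gives eigenvalues λ = 2, 4, 1.
For λ=2: eigenvector (1,2,-2).
For λ=4: eigenvector (2,5,-4).
For λ=1: eigenvector (0,0,1).
General solution: c_1e^(2t)(1,2,-2) + c_2e^(4t)(2,5,-4) + c_3e^(t)(0,0,1).

x_1(t) = c_1e^(2t) + 2c_2e^(4t), x_2(t) = 2c_1e^(2t) + 5c_2e^(4t), x_3(t) = -2c_1e^(2t) - 4c_2e^(4t) + c_3e^(t)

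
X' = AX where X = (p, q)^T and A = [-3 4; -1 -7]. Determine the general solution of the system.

p(t) = 2K_1e^(-5t) + 2K_2te^(-5t) + K_2e^(-5t), q(t) = -K_1e^(-5t) - K_2te^(-5t)

Coefficient matrix A = [[-3, 4], [-1, -7]].
Characteristic polynomial det(A - λI) = λ^2 + 10λ + 25 = 0.
Single eigenvalue λ = -5 with algebraic multiplicity 2.
Eigenvector v = (2,-1); generalized eigenvector w with (A-λI)w=v is (1,0).
General solution: e^(-5t)[K_1·v + K_2·(t·v + w)].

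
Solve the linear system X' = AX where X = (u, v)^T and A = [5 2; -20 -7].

Coefficient matrix A = [[5, 2], [-20, -7]].
Characteristic polynomial det(A - λI) = λ^2 + 2λ + 5 = 0.
Eigenvalues λ = -1 ± 2i (complex conjugate pair).
For λ=-1+2i: an eigenvector is (-1,3) - i(0,1) = (-1, 3 - i).
A real fundamental pair from Re and Im of e^((-1+2i)t)v: X_1 = e^(-t)(cos(2t)·(-1,3) + sin(2t)·(0,1)), X_2 = e^(-t)(sin(2t)·(-1,3) - cos(2t)·(0,1)).
General solution: C_1X_1 + C_2X_2.

u(t) = -C_1e^(-t)cos(2t) - C_2e^(-t)sin(2t), v(t) = C_1e^(-t)sin(2t) + 3C_1e^(-t)cos(2t) + 3C_2e^(-t)sin(2t) - C_2e^(-t)cos(2t)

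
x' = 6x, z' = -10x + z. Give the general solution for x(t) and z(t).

Coefficient matrix A = [[6, 0], [-10, 1]].
Characteristic polynomial det(A - λI) = λ^2 - 7λ + 6 = 0.
Eigenvalues λ = 6, 1.
For λ=6: (A-λI) row 2 is [-10, -5], so an eigenvector is (1, -2).
For λ=1: (A-λI) row 1 is [5, 0], so an eigenvector is (0, -1).
General solution: C_1e^(6t)(1,-2) + C_2e^(t)(0,-1).

x(t) = C_1e^(6t), z(t) = -2C_1e^(6t) - C_2e^(t)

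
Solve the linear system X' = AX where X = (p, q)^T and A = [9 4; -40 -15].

Coefficient matrix A = [[9, 4], [-40, -15]].
Characteristic polynomial det(A - λI) = λ^2 + 6λ + 25 = 0.
Eigenvalues λ = -3 ± 4i (complex conjugate pair).
For λ=-3+4i: an eigenvector is (0,1) - i(1,-3) = (0 - i, 1 + 3i).
A real fundamental pair from Re and Im of e^((-3+4i)t)v: X_1 = e^(-3t)(cos(4t)·(0,1) + sin(4t)·(1,-3)), X_2 = e^(-3t)(sin(4t)·(0,1) - cos(4t)·(1,-3)).
General solution: C_1X_1 + C_2X_2.

p(t) = C_1e^(-3t)sin(4t) - C_2e^(-3t)cos(4t), q(t) = -3C_1e^(-3t)sin(4t) + C_1e^(-3t)cos(4t) + C_2e^(-3t)sin(4t) + 3C_2e^(-3t)cos(4t)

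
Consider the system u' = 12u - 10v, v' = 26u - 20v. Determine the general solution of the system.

u(t) = C_1e^(-4t)sin(2t) + 2C_1e^(-4t)cos(2t) + 2C_2e^(-4t)sin(2t) - C_2e^(-4t)cos(2t), v(t) = 2C_1e^(-4t)sin(2t) + 3C_1e^(-4t)cos(2t) + 3C_2e^(-4t)sin(2t) - 2C_2e^(-4t)cos(2t)

Coefficient matrix A = [[12, -10], [26, -20]].
Characteristic polynomial det(A - λI) = λ^2 + 8λ + 20 = 0.
Eigenvalues λ = -4 ± 2i (complex conjugate pair).
For λ=-4+2i: an eigenvector is (2,3) - i(1,2) = (2 - i, 3 - 2i).
A real fundamental pair from Re and Im of e^((-4+2i)t)v: X_1 = e^(-4t)(cos(2t)·(2,3) + sin(2t)·(1,2)), X_2 = e^(-4t)(sin(2t)·(2,3) - cos(2t)·(1,2)).
General solution: C_1X_1 + C_2X_2.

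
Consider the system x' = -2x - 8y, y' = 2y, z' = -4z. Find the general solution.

x(t) = -2K_2e^(2t) + K_3e^(-2t), y(t) = K_2e^(2t), z(t) = K_1e^(-4t)

Coefficient matrix A = [[-2, -8, 0], [0, 2, 0], [0, 0, -4]].
det(A - λI) = 0 gives eigenvalues λ = -4, 2, -2.
For λ=-4: eigenvector (0,0,1).
For λ=2: eigenvector (-2,1,0).
For λ=-2: eigenvector (1,0,0).
General solution: K_1e^(-4t)(0,0,1) + K_2e^(2t)(-2,1,0) + K_3e^(-2t)(1,0,0).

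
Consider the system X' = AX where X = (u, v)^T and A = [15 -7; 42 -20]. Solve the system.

u(t) = c_1e^(t) + c_2e^(-6t), v(t) = 2c_1e^(t) + 3c_2e^(-6t)

Coefficient matrix A = [[15, -7], [42, -20]].
Characteristic polynomial det(A - λI) = λ^2 + 5λ - 6 = 0.
Eigenvalues λ = 1, -6.
For λ=1: (A-λI) row 1 is [14, -7], so an eigenvector is (1, 2).
For λ=-6: (A-λI) row 1 is [21, -7], so an eigenvector is (1, 3).
General solution: c_1e^(t)(1,2) + c_2e^(-6t)(1,3).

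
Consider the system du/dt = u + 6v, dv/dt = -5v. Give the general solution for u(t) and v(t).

u(t) = C_1e^(t) - C_2e^(-5t), v(t) = C_2e^(-5t)

Coefficient matrix A = [[1, 6], [0, -5]].
Characteristic polynomial det(A - λI) = λ^2 + 4λ - 5 = 0.
Eigenvalues λ = 1, -5.
For λ=1: (A-λI) row 1 is [0, 6], so an eigenvector is (1, 0).
For λ=-5: (A-λI) row 1 is [6, 6], so an eigenvector is (-1, 1).
General solution: C_1e^(t)(1,0) + C_2e^(-5t)(-1,1).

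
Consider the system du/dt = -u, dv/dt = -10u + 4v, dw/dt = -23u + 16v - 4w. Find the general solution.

u(t) = C_2e^(-t), v(t) = C_1e^(4t) + 2C_2e^(-t), w(t) = 2C_1e^(4t) + 3C_2e^(-t) + C_3e^(-4t)

Coefficient matrix A = [[-1, 0, 0], [-10, 4, 0], [-23, 16, -4]].
det(A - λI) = 0 gives eigenvalues λ = 4, -1, -4.
For λ=4: eigenvector (0,1,2).
For λ=-1: eigenvector (1,2,3).
For λ=-4: eigenvector (0,0,1).
General solution: C_1e^(4t)(0,1,2) + C_2e^(-t)(1,2,3) + C_3e^(-4t)(0,0,1).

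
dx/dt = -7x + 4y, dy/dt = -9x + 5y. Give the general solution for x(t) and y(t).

x(t) = -2c_1e^(-t) - 2c_2te^(-t) - c_2e^(-t), y(t) = -3c_1e^(-t) - 3c_2te^(-t) - 2c_2e^(-t)

Coefficient matrix A = [[-7, 4], [-9, 5]].
Characteristic polynomial det(A - λI) = λ^2 + 2λ + 1 = 0.
Single eigenvalue λ = -1 with algebraic multiplicity 2.
Eigenvector v = (-2,-3); generalized eigenvector w with (A-λI)w=v is (-1,-2).
General solution: e^(-t)[c_1·v + c_2·(t·v + w)].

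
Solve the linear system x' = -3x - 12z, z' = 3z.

x(t) = -2c_1e^(3t) - c_2e^(-3t), z(t) = c_1e^(3t)

Coefficient matrix A = [[-3, -12], [0, 3]].
Characteristic polynomial det(A - λI) = λ^2 - 9 = 0.
Eigenvalues λ = 3, -3.
For λ=3: (A-λI) row 1 is [-6, -12], so an eigenvector is (-2, 1).
For λ=-3: (A-λI) row 1 is [0, -12], so an eigenvector is (-1, 0).
General solution: c_1e^(3t)(-2,1) + c_2e^(-3t)(-1,0).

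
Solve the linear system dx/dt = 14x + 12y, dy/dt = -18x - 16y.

x(t) = K_1e^(2t) - 2K_2e^(-4t), y(t) = -K_1e^(2t) + 3K_2e^(-4t)

Coefficient matrix A = [[14, 12], [-18, -16]].
Characteristic polynomial det(A - λI) = λ^2 + 2λ - 8 = 0.
Eigenvalues λ = 2, -4.
For λ=2: (A-λI) row 1 is [12, 12], so an eigenvector is (1, -1).
For λ=-4: (A-λI) row 1 is [18, 12], so an eigenvector is (-2, 3).
General solution: K_1e^(2t)(1,-1) + K_2e^(-4t)(-2,3).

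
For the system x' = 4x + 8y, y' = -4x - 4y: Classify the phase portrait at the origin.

A = [[4,8],[-4,-4]]; det(A-λI) = λ^2 + 16.
λ = 0 ± 4i: zero real part.

center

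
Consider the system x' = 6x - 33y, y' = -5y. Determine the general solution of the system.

x(t) = -K_1e^(6t) + 3K_2e^(-5t), y(t) = K_2e^(-5t)

Coefficient matrix A = [[6, -33], [0, -5]].
Characteristic polynomial det(A - λI) = λ^2 - λ - 30 = 0.
Eigenvalues λ = 6, -5.
For λ=6: (A-λI) row 1 is [0, -33], so an eigenvector is (-1, 0).
For λ=-5: (A-λI) row 1 is [11, -33], so an eigenvector is (3, 1).
General solution: K_1e^(6t)(-1,0) + K_2e^(-5t)(3,1).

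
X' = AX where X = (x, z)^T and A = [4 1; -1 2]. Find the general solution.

x(t) = -K_1e^(3t) - K_2te^(3t) - 3K_2e^(3t), z(t) = K_1e^(3t) + K_2te^(3t) + 2K_2e^(3t)

Coefficient matrix A = [[4, 1], [-1, 2]].
Characteristic polynomial det(A - λI) = λ^2 - 6λ + 9 = 0.
Single eigenvalue λ = 3 with algebraic multiplicity 2.
Eigenvector v = (-1,1); generalized eigenvector w with (A-λI)w=v is (-3,2).
General solution: e^(3t)[K_1·v + K_2·(t·v + w)].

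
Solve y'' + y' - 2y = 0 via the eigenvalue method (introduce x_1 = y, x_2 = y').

y(t) = C_1e^(-2t) + C_2e^(t)

Let x_1 = y, x_2 = y'. Then x_1' = x_2 and x_2' = 2x_1 - x_2.
A = [[0,1],[2,-1]]; det(A-λI) = λ^2 + λ - 2.
Eigenvalues λ = -2, 1 with eigenvectors (1,-2), (1,1).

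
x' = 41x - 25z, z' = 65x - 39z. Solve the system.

x(t) = K_1e^(t)sin(5t) + 2K_1e^(t)cos(5t) + 2K_2e^(t)sin(5t) - K_2e^(t)cos(5t), z(t) = 2K_1e^(t)sin(5t) + 3K_1e^(t)cos(5t) + 3K_2e^(t)sin(5t) - 2K_2e^(t)cos(5t)

Coefficient matrix A = [[41, -25], [65, -39]].
Characteristic polynomial det(A - λI) = λ^2 - 2λ + 26 = 0.
Eigenvalues λ = 1 ± 5i (complex conjugate pair).
For λ=1+5i: an eigenvector is (2,3) - i(1,2) = (2 - i, 3 - 2i).
A real fundamental pair from Re and Im of e^((1+5i)t)v: X_1 = e^(t)(cos(5t)·(2,3) + sin(5t)·(1,2)), X_2 = e^(t)(sin(5t)·(2,3) - cos(5t)·(1,2)).
General solution: K_1X_1 + K_2X_2.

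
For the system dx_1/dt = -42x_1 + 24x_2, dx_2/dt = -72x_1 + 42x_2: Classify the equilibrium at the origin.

A = [[-42,24],[-72,42]]; det(A-λI) = λ^2 - 36.
λ = -6, 6: opposite signs.

saddle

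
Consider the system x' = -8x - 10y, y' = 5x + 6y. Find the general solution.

Coefficient matrix A = [[-8, -10], [5, 6]].
Characteristic polynomial det(A - λI) = λ^2 + 2λ + 2 = 0.
Eigenvalues λ = -1 ± i (complex conjugate pair).
For λ=-1+i: an eigenvector is (-1,1) - i(-3,2) = (-1 + 3i, 1 - 2i).
A real fundamental pair from Re and Im of e^((-1+i)t)v: X_1 = e^(-t)(cos(t)·(-1,1) + sin(t)·(-3,2)), X_2 = e^(-t)(sin(t)·(-1,1) - cos(t)·(-3,2)).
General solution: K_1X_1 + K_2X_2.

x(t) = -3K_1e^(-t)sin(t) - K_1e^(-t)cos(t) - K_2e^(-t)sin(t) + 3K_2e^(-t)cos(t), y(t) = 2K_1e^(-t)sin(t) + K_1e^(-t)cos(t) + K_2e^(-t)sin(t) - 2K_2e^(-t)cos(t)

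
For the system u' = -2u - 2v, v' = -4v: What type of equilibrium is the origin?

stable node

A = [[-2,-2],[0,-4]]; det(A-λI) = λ^2 + 6λ + 8.
λ = -2, -4: both negative.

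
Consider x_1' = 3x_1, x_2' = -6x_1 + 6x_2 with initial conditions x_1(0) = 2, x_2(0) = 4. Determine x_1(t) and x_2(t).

x_1(t) = 2e^(3t), x_2(t) = 4e^(3t)

Coefficient matrix A = [[3, 0], [-6, 6]].
Characteristic polynomial det(A - λI) = λ^2 - 9λ + 18 = 0.
Eigenvalues λ = 6, 3.
For λ=6: (A-λI) row 1 is [-3, 0], so an eigenvector is (0, -1).
For λ=3: (A-λI) row 2 is [-6, 3], so an eigenvector is (-1, -2).
General solution: K_1e^(6t)(0,-1) + K_2e^(3t)(-1,-2).
Applying x_1(0)=2, x_2(0)=4 gives K_1=0, K_2=-2.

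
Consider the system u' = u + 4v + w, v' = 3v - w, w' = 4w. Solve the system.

Coefficient matrix A = [[1, 4, 1], [0, 3, -1], [0, 0, 4]].
det(A - λI) = 0 gives eigenvalues λ = 1, 3, 4.
For λ=1: eigenvector (1,0,0).
For λ=3: eigenvector (2,1,0).
For λ=4: eigenvector (-1,-1,1).
General solution: c_1e^(t)(1,0,0) + c_2e^(3t)(2,1,0) + c_3e^(4t)(-1,-1,1).

u(t) = c_1e^(t) + 2c_2e^(3t) - c_3e^(4t), v(t) = c_2e^(3t) - c_3e^(4t), w(t) = c_3e^(4t)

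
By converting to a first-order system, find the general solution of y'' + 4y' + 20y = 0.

Let x_1 = y, x_2 = y'. Then x_1' = x_2 and x_2' = -20x_1 - 4x_2.
A = [[0,1],[-20,-4]]; det(A-λI) = λ^2 + 4λ + 20.
Eigenvalues λ = -2 ± 4i.

y(t) = C_1e^(-2t)cos(4t) + C_2e^(-2t)sin(4t)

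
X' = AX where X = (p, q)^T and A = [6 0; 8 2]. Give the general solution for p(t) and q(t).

Coefficient matrix A = [[6, 0], [8, 2]].
Characteristic polynomial det(A - λI) = λ^2 - 8λ + 12 = 0.
Eigenvalues λ = 6, 2.
For λ=6: (A-λI) row 2 is [8, -4], so an eigenvector is (-1, -2).
For λ=2: (A-λI) row 1 is [4, 0], so an eigenvector is (0, 1).
General solution: c_1e^(6t)(-1,-2) + c_2e^(2t)(0,1).

p(t) = -c_1e^(6t), q(t) = -2c_1e^(6t) + c_2e^(2t)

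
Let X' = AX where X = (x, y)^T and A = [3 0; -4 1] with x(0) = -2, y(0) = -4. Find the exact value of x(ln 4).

-128

A = [[3,0],[-4,1]]; eigenvalues λ = 1, 3.
Eigenvectors: (0,1) for λ=1, (-1,2) for λ=3.
From the initial condition, c_1 = -8, c_2 = 2.
x(ln 4) = (-8)(4^1)(0) + (2)(4^3)(-1) = -128.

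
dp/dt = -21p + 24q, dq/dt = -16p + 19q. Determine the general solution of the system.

Coefficient matrix A = [[-21, 24], [-16, 19]].
Characteristic polynomial det(A - λI) = λ^2 + 2λ - 15 = 0.
Eigenvalues λ = -5, 3.
For λ=-5: (A-λI) row 1 is [-16, 24], so an eigenvector is (3, 2).
For λ=3: (A-λI) row 1 is [-24, 24], so an eigenvector is (1, 1).
General solution: C_1e^(-5t)(3,2) + C_2e^(3t)(1,1).

p(t) = 3C_1e^(-5t) + C_2e^(3t), q(t) = 2C_1e^(-5t) + C_2e^(3t)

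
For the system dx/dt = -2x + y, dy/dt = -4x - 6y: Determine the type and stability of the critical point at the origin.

stable improper node

A = [[-2,1],[-4,-6]]; det(A-λI) = λ^2 + 8λ + 16.
repeated λ = -4 with a single eigenvector.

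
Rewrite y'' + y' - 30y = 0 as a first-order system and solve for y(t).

Let x_1 = y, x_2 = y'. Then x_1' = x_2 and x_2' = 30x_1 - x_2.
A = [[0,1],[30,-1]]; det(A-λI) = λ^2 + λ - 30.
Eigenvalues λ = 5, -6 with eigenvectors (1,5), (1,-6).

y(t) = K_1e^(5t) + K_2e^(-6t)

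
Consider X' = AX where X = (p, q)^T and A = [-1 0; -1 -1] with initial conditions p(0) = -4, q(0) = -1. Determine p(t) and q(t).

Coefficient matrix A = [[-1, 0], [-1, -1]].
Characteristic polynomial det(A - λI) = λ^2 + 2λ + 1 = 0.
Single eigenvalue λ = -1 with algebraic multiplicity 2.
Eigenvector v = (0,1); generalized eigenvector w with (A-λI)w=v is (-1,-1).
General solution: e^(-t)[K_1·v + K_2·(t·v + w)].
Applying p(0)=-4, q(0)=-1 gives K_1=3, K_2=4.

p(t) = -4e^(-t), q(t) = 4te^(-t) - e^(-t)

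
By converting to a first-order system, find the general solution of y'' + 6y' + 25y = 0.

Let x_1 = y, x_2 = y'. Then x_1' = x_2 and x_2' = -25x_1 - 6x_2.
A = [[0,1],[-25,-6]]; det(A-λI) = λ^2 + 6λ + 25.
Eigenvalues λ = -3 ± 4i.

y(t) = c_1e^(-3t)cos(4t) + c_2e^(-3t)sin(4t)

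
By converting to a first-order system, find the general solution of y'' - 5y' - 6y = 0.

Let x_1 = y, x_2 = y'. Then x_1' = x_2 and x_2' = 6x_1 + 5x_2.
A = [[0,1],[6,5]]; det(A-λI) = λ^2 - 5λ - 6.
Eigenvalues λ = 6, -1 with eigenvectors (1,6), (1,-1).

y(t) = C_1e^(6t) + C_2e^(-t)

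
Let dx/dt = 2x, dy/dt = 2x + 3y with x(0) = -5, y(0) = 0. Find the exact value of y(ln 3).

A = [[2,0],[2,3]]; eigenvalues λ = 2, 3.
Eigenvectors: (-1,2) for λ=2, (0,-1) for λ=3.
From the initial condition, c_1 = 5, c_2 = 10.
y(ln 3) = (5)(3^2)(2) + (10)(3^3)(-1) = -180.

-180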